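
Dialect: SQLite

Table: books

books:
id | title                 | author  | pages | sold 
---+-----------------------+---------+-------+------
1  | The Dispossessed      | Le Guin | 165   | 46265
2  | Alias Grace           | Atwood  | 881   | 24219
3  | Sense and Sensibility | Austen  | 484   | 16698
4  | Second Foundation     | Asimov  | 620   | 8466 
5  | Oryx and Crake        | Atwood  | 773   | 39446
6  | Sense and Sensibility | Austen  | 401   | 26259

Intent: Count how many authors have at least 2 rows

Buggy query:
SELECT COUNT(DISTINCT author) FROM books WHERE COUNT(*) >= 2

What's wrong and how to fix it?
Bug: WHERE filters individual rows, not groups, so a group-level COUNT is invalid there

Fix: Group first with HAVING COUNT(*) >= 2, then COUNT the resulting groups

Corrected query:
SELECT COUNT(*) FROM (SELECT author FROM books GROUP BY author HAVING COUNT(*) >= 2)

Result:
COUNT(*)
--------
2       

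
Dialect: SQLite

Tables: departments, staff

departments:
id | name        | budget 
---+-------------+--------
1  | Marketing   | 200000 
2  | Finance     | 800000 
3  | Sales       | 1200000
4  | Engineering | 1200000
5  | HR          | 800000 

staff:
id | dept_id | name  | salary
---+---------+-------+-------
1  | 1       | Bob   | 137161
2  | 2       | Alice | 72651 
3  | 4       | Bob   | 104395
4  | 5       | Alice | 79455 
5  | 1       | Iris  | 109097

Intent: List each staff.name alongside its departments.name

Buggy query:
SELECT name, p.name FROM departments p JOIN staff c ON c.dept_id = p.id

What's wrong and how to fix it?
Bug: Both tables have a 'name' column; the unqualified reference is ambiguous

Fix: Prefix ambiguous columns with the table alias

Corrected query:
SELECT c.name, p.name FROM departments p JOIN staff c ON c.dept_id = p.id

Result:
name  | name       
------+------------
Bob   | Marketing  
Alice | Finance    
Bob   | Engineering
Alice | HR         
Iris  | Marketing  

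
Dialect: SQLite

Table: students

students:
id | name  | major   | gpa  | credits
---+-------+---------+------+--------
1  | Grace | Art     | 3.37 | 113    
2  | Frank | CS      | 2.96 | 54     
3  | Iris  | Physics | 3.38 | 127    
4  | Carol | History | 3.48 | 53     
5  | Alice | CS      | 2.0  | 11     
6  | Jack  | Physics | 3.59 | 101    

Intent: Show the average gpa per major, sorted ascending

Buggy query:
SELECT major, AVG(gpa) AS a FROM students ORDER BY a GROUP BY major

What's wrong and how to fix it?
Bug: ORDER BY appears before GROUP BY; SQL clause order requires GROUP BY first

Fix: Reorder: SELECT … FROM … GROUP BY … ORDER BY …

Corrected query:
SELECT major, AVG(gpa) AS a FROM students GROUP BY major ORDER BY a

Result:
major   | a    
--------+------
CS      | 2.48 
Art     | 3.37 
History | 3.48 
Physics | 3.485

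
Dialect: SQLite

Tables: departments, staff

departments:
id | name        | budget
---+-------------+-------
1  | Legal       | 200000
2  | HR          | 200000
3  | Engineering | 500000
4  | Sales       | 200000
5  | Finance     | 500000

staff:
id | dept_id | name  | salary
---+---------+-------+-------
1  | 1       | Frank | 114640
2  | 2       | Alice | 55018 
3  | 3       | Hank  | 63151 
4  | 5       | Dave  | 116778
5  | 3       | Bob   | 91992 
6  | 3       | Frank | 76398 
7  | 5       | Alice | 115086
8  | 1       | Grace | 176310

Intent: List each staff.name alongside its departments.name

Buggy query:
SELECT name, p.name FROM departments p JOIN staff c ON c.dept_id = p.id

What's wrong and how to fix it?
Bug: Both tables have a 'name' column; the unqualified reference is ambiguous

Fix: Prefix ambiguous columns with the table alias

Corrected query:
SELECT c.name, p.name FROM departments p JOIN staff c ON c.dept_id = p.id

Result:
name  | name       
------+------------
Frank | Legal      
Alice | HR         
Hank  | Engineering
Dave  | Finance    
Bob   | Engineering
Frank | Engineering
Alice | Finance    
Grace | Legal      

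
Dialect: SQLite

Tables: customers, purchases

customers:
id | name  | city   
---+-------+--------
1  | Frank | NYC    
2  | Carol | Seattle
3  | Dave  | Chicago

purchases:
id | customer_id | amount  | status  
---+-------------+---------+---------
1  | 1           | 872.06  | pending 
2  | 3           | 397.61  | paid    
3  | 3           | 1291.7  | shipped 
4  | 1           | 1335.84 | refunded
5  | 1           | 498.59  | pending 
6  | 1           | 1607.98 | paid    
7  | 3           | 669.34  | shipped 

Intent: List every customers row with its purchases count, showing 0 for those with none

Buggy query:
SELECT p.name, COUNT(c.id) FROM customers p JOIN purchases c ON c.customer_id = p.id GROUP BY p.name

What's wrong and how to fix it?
Bug: INNER JOIN drops customers rows that have no matching purchases rows

Fix: Switch to LEFT JOIN to retain unmatched parent rows

Corrected query:
SELECT p.name, COUNT(c.id) FROM customers p LEFT JOIN purchases c ON c.customer_id = p.id GROUP BY p.name

Result:
name  | COUNT(c.id)
------+------------
Carol | 0          
Dave  | 3          
Frank | 4          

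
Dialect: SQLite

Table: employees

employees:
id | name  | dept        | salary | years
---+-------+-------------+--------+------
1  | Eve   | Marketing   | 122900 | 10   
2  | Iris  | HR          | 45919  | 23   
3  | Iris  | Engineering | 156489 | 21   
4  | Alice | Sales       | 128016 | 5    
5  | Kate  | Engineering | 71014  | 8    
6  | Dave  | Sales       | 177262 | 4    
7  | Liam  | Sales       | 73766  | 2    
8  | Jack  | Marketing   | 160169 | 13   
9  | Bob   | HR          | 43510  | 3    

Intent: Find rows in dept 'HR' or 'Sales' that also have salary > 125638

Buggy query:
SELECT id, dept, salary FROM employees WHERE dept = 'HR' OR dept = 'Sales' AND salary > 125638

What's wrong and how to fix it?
Bug: AND binds tighter than OR, so this parses as dept = 'HR' OR (dept = 'Sales' AND salary > 125638)

Fix: Add parentheses around the OR so the AND applies to both alternatives

Corrected query:
SELECT id, dept, salary FROM employees WHERE (dept = 'HR' OR dept = 'Sales') AND salary > 125638

Result:
id | dept  | salary
---+-------+-------
4  | Sales | 128016
6  | Sales | 177262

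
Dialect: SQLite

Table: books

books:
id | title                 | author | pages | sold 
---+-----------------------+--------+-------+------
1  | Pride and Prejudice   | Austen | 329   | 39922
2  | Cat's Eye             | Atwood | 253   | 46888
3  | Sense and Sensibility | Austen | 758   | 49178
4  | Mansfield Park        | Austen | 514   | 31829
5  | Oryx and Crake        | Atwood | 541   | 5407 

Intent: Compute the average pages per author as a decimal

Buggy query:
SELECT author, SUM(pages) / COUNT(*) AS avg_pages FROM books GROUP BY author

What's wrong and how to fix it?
Bug: Both operands are integers, so '/' performs integer division and truncates

Fix: Cast one side to REAL so the division keeps the fractional part

Corrected query:
SELECT author, SUM(pages) * 1.0 / COUNT(*) AS avg_pages FROM books GROUP BY author

Result:
author | avg_pages 
-------+-----------
Atwood | 397       
Austen | 533.666667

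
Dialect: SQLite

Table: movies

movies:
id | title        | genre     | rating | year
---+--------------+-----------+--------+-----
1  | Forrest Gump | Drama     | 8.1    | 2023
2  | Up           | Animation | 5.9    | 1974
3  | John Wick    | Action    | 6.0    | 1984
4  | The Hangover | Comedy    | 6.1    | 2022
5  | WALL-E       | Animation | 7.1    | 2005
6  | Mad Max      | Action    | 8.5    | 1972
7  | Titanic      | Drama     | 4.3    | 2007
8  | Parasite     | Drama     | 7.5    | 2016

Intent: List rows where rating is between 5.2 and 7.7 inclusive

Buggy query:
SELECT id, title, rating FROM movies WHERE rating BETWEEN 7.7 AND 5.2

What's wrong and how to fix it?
Bug: The bounds are reversed; BETWEEN a AND b requires a <= b to match anything

Fix: Swap the bounds so the smaller value comes first

Corrected query:
SELECT id, title, rating FROM movies WHERE rating BETWEEN 5.2 AND 7.7

Result:
id | title        | rating
---+--------------+-------
2  | Up           | 5.9   
3  | John Wick    | 6     
4  | The Hangover | 6.1   
5  | WALL-E       | 7.1   
8  | Parasite     | 7.5   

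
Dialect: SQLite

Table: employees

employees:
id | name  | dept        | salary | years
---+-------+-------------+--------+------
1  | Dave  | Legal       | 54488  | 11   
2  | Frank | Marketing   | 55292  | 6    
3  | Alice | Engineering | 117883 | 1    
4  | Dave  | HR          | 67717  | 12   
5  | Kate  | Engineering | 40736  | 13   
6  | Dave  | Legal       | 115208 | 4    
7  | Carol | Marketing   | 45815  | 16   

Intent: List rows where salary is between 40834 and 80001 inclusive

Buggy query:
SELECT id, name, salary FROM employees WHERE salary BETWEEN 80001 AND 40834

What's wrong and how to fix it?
Bug: BETWEEN expects the lower bound first; with 80001 AND 40834 the range is empty

Fix: Swap the bounds so the smaller value comes first

Corrected query:
SELECT id, name, salary FROM employees WHERE salary BETWEEN 40834 AND 80001

Result:
id | name  | salary
---+-------+-------
1  | Dave  | 54488 
2  | Frank | 55292 
4  | Dave  | 67717 
7  | Carol | 45815 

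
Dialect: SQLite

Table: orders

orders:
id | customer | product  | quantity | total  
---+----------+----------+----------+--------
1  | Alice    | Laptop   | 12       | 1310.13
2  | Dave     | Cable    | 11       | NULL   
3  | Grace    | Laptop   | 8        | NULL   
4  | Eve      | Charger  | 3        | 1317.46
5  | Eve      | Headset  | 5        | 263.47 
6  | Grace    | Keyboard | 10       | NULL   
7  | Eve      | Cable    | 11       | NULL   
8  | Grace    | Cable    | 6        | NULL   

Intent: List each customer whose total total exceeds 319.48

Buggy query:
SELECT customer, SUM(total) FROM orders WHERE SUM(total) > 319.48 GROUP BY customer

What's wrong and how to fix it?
Bug: Aggregate functions cannot appear in a WHERE clause

Fix: Use HAVING (which filters groups after aggregation) instead of WHERE

Corrected query:
SELECT customer, SUM(total) FROM orders GROUP BY customer HAVING SUM(total) > 319.48

Result:
customer | SUM(total)
---------+-----------
Alice    | 1310.13   
Eve      | 1580.93   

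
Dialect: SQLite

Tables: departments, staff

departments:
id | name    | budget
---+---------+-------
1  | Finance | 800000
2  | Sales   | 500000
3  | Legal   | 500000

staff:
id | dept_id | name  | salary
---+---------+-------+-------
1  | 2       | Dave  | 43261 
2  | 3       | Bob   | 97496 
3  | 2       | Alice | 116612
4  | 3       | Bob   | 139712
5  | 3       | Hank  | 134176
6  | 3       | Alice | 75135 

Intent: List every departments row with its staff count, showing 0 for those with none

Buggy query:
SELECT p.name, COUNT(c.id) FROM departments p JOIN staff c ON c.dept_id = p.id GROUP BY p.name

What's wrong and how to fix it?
Bug: An inner join excludes parents with zero children

Fix: Use LEFT JOIN so parents without children still appear (COUNT(c.id) gives 0)

Corrected query:
SELECT p.name, COUNT(c.id) FROM departments p LEFT JOIN staff c ON c.dept_id = p.id GROUP BY p.name

Result:
name    | COUNT(c.id)
--------+------------
Finance | 0          
Legal   | 4          
Sales   | 2          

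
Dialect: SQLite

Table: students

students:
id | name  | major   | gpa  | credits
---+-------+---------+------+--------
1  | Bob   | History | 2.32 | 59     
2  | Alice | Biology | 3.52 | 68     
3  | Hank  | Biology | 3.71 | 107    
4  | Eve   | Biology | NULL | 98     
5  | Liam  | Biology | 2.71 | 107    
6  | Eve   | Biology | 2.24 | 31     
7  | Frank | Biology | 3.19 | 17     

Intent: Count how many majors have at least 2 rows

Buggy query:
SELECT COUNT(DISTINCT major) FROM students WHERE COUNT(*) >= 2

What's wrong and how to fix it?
Bug: WHERE filters individual rows, not groups, so a group-level COUNT is invalid there

Fix: Group first with HAVING COUNT(*) >= 2, then COUNT the resulting groups

Corrected query:
SELECT COUNT(*) FROM (SELECT major FROM students GROUP BY major HAVING COUNT(*) >= 2)

Result:
COUNT(*)
--------
1       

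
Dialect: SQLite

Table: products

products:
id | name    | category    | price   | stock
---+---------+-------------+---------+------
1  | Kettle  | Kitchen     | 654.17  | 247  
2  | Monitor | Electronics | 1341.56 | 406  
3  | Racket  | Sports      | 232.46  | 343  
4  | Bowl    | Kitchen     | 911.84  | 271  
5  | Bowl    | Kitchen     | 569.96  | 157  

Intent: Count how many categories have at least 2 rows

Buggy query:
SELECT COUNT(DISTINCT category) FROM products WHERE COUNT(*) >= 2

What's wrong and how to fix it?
Bug: WHERE filters individual rows, not groups, so a group-level COUNT is invalid there

Fix: Use a subquery that GROUPs and filters with HAVING, then count its rows

Corrected query:
SELECT COUNT(*) FROM (SELECT category FROM products GROUP BY category HAVING COUNT(*) >= 2)

Result:
COUNT(*)
--------
1       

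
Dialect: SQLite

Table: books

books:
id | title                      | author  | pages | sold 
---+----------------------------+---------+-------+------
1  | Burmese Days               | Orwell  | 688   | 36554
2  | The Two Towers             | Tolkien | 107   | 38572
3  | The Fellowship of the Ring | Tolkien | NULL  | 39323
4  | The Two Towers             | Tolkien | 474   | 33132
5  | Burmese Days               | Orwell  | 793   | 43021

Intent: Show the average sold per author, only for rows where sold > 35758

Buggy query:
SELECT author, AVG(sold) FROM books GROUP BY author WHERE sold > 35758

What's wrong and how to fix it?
Bug: WHERE cannot follow GROUP BY

Fix: Place WHERE between FROM and GROUP BY

Corrected query:
SELECT author, AVG(sold) FROM books WHERE sold > 35758 GROUP BY author

Result:
author  | AVG(sold)
--------+----------
Orwell  | 39787.5  
Tolkien | 38947.5  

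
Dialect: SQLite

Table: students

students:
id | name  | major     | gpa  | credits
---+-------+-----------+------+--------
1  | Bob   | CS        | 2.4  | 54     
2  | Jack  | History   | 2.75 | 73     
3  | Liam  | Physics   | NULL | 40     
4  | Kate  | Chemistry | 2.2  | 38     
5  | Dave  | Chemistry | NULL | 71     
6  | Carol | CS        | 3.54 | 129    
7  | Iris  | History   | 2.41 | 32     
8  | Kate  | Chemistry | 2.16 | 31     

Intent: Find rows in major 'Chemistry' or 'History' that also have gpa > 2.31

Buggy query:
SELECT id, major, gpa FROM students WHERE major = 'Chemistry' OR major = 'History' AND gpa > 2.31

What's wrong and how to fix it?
Bug: AND binds tighter than OR, so this parses as major = 'Chemistry' OR (major = 'History' AND gpa > 2.31)

Fix: Group the OR with parentheses (or use IN), then AND the threshold

Corrected query:
SELECT id, major, gpa FROM students WHERE (major = 'Chemistry' OR major = 'History') AND gpa > 2.31

Result:
id | major   | gpa 
---+---------+-----
2  | History | 2.75
7  | History | 2.41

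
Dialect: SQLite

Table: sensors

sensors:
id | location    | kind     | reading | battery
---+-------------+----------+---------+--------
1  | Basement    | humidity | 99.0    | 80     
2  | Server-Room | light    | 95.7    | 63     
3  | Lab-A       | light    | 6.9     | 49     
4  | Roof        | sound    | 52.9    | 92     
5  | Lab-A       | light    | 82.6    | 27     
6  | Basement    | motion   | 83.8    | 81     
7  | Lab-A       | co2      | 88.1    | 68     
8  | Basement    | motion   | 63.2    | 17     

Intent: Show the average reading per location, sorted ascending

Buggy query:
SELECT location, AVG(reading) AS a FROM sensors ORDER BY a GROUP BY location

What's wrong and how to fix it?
Bug: GROUP BY must precede ORDER BY

Fix: Move ORDER BY to the end, after GROUP BY

Corrected query:
SELECT location, AVG(reading) AS a FROM sensors GROUP BY location ORDER BY a

Result:
location    | a   
------------+-----
Roof        | 52.9
Lab-A       | 59.2
Basement    | 82  
Server-Room | 95.7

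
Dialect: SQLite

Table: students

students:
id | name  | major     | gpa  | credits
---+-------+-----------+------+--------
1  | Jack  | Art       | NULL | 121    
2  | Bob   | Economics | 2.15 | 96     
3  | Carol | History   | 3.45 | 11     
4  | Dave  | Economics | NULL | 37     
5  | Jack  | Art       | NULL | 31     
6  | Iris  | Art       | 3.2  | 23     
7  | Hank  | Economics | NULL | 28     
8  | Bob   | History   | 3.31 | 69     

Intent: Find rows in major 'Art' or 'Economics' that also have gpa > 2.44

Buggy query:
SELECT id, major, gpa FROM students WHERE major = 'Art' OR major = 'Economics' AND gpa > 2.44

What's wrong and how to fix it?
Bug: AND binds tighter than OR, so this parses as major = 'Art' OR (major = 'Economics' AND gpa > 2.44)

Fix: Group the OR with parentheses (or use IN), then AND the threshold

Corrected query:
SELECT id, major, gpa FROM students WHERE (major = 'Art' OR major = 'Economics') AND gpa > 2.44

Result:
id | major | gpa
---+-------+----
6  | Art   | 3.2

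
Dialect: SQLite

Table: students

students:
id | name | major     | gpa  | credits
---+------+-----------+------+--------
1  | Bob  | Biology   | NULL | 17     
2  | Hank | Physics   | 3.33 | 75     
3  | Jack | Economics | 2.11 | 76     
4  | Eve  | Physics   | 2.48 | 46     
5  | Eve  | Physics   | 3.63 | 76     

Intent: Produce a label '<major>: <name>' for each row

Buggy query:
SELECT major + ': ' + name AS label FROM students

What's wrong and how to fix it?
Bug: '+' is numeric addition; on text columns SQLite converts them to 0 instead of concatenating

Fix: Use the || operator for string concatenation

Corrected query:
SELECT major || ': ' || name AS label FROM students

Result:
label          
---------------
Biology: Bob   
Physics: Hank  
Economics: Jack
Physics: Eve   
Physics: Eve   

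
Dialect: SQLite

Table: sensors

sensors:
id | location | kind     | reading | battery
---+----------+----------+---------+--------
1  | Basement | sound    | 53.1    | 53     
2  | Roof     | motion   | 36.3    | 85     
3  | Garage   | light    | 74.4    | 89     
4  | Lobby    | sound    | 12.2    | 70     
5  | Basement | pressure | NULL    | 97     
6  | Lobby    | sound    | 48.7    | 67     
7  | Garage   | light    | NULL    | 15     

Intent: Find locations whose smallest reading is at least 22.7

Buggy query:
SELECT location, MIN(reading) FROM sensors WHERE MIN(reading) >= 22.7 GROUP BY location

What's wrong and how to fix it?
Bug: Aggregates like MIN are computed per group after WHERE runs

Fix: Replace WHERE with HAVING after the GROUP BY

Corrected query:
SELECT location, MIN(reading) FROM sensors GROUP BY location HAVING MIN(reading) >= 22.7

Result:
location | MIN(reading)
---------+-------------
Basement | 53.1        
Garage   | 74.4        
Roof     | 36.3        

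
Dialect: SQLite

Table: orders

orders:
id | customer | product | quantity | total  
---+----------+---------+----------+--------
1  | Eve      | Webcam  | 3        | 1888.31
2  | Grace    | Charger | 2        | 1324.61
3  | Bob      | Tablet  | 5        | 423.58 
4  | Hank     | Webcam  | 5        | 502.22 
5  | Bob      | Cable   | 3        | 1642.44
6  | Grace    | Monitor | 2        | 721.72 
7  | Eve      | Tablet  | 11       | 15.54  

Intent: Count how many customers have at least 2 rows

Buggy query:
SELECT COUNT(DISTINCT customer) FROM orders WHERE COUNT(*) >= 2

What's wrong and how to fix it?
Bug: WHERE filters individual rows, not groups, so a group-level COUNT is invalid there

Fix: Group first with HAVING COUNT(*) >= 2, then COUNT the resulting groups

Corrected query:
SELECT COUNT(*) FROM (SELECT customer FROM orders GROUP BY customer HAVING COUNT(*) >= 2)

Result:
COUNT(*)
--------
3       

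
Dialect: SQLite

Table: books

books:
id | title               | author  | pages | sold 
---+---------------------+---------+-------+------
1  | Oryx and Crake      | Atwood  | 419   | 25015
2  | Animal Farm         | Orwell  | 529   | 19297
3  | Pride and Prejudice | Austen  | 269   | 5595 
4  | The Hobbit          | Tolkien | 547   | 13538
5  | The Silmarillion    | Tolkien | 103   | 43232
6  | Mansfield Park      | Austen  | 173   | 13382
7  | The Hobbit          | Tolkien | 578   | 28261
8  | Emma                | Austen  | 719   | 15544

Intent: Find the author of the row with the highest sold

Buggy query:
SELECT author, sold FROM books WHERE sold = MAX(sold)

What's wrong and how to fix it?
Bug: MAX(sold) is an aggregate and cannot be used directly in WHERE

Fix: Wrap MAX in a scalar subquery so WHERE compares against a single value

Corrected query:
SELECT author, sold FROM books WHERE sold = (SELECT MAX(sold) FROM books)

Result:
author  | sold 
--------+------
Tolkien | 43232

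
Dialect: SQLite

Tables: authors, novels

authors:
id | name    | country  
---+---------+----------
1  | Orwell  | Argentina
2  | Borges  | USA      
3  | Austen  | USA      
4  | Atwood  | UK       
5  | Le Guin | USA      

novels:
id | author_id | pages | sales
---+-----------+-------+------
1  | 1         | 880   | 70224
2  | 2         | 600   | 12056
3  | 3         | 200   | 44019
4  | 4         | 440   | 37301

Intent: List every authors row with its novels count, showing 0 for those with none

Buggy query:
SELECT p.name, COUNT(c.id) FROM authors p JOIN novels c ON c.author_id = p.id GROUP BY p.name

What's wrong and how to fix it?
Bug: INNER JOIN drops authors rows that have no matching novels rows

Fix: Use LEFT JOIN so parents without children still appear (COUNT(c.id) gives 0)

Corrected query:
SELECT p.name, COUNT(c.id) FROM authors p LEFT JOIN novels c ON c.author_id = p.id GROUP BY p.name

Result:
name    | COUNT(c.id)
--------+------------
Atwood  | 1          
Austen  | 1          
Borges  | 1          
Le Guin | 0          
Orwell  | 1          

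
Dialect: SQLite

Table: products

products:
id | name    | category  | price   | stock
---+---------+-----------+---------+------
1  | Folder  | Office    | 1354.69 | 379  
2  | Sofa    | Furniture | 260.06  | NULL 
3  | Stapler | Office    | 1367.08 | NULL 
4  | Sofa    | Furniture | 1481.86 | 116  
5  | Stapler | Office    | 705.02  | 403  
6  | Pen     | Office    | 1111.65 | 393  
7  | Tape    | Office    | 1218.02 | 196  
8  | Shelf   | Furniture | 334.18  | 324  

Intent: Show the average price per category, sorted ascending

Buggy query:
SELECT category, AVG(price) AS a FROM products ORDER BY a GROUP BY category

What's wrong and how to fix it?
Bug: ORDER BY appears before GROUP BY; SQL clause order requires GROUP BY first

Fix: Reorder: SELECT … FROM … GROUP BY … ORDER BY …

Corrected query:
SELECT category, AVG(price) AS a FROM products GROUP BY category ORDER BY a

Result:
category  | a         
----------+-----------
Furniture | 692.033333
Office    | 1151.292  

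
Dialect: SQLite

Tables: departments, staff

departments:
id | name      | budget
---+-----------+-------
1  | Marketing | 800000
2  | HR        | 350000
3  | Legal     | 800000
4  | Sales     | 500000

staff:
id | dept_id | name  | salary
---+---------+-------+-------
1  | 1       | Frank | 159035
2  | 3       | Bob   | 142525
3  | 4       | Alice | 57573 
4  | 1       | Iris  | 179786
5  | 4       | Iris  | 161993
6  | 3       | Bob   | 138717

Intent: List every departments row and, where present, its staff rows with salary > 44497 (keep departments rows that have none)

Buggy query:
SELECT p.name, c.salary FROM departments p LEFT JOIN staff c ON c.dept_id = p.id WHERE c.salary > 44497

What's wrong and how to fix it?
Bug: A WHERE condition on the right-hand table after LEFT JOIN drops unmatched parents

Fix: Put 'c.salary > 44497' in the JOIN's ON clause instead of WHERE

Corrected query:
SELECT p.name, c.salary FROM departments p LEFT JOIN staff c ON c.dept_id = p.id AND c.salary > 44497

Result:
name      | salary
----------+-------
Marketing | 159035
Marketing | 179786
HR        | NULL  
Legal     | 138717
Legal     | 142525
Sales     | 57573 
Sales     | 161993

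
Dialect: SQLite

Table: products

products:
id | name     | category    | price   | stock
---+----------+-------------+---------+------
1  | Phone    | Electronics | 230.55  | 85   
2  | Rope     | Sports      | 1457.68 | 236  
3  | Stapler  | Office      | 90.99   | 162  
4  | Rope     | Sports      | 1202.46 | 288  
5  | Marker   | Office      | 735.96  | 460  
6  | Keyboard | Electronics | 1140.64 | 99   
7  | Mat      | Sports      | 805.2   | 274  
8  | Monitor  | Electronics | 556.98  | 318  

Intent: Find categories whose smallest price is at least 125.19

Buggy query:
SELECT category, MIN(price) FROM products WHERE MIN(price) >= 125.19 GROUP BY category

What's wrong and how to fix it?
Bug: Aggregates like MIN are computed per group after WHERE runs

Fix: Use HAVING for the per-group MIN condition

Corrected query:
SELECT category, MIN(price) FROM products GROUP BY category HAVING MIN(price) >= 125.19

Result:
category    | MIN(price)
------------+-----------
Electronics | 230.55    
Sports      | 805.2     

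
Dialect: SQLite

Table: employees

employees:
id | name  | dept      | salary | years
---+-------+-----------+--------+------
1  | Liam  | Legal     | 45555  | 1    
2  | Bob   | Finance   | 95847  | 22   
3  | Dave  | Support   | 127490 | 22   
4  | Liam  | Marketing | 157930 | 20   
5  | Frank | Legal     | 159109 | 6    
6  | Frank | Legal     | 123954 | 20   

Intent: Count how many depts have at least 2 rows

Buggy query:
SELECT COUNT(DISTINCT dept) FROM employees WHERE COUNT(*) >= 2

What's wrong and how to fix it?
Bug: WHERE filters individual rows, not groups, so a group-level COUNT is invalid there

Fix: Use a subquery that GROUPs and filters with HAVING, then count its rows

Corrected query:
SELECT COUNT(*) FROM (SELECT dept FROM employees GROUP BY dept HAVING COUNT(*) >= 2)

Result:
COUNT(*)
--------
1       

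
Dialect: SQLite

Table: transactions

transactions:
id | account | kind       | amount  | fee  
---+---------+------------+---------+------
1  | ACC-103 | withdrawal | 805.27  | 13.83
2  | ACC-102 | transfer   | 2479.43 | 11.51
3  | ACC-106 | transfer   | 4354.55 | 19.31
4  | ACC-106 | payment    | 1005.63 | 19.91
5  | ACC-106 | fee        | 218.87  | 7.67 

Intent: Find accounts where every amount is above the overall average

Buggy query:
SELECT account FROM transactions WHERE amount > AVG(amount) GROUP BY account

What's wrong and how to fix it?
Bug: WHERE evaluates per row before aggregation, so AVG() is unavailable

Fix: Use a subquery for AVG and a HAVING MIN(...) filter so the condition holds for every row in the group

Corrected query:
SELECT account FROM transactions GROUP BY account HAVING MIN(amount) > (SELECT AVG(amount) FROM transactions)

Result:
account
-------
ACC-102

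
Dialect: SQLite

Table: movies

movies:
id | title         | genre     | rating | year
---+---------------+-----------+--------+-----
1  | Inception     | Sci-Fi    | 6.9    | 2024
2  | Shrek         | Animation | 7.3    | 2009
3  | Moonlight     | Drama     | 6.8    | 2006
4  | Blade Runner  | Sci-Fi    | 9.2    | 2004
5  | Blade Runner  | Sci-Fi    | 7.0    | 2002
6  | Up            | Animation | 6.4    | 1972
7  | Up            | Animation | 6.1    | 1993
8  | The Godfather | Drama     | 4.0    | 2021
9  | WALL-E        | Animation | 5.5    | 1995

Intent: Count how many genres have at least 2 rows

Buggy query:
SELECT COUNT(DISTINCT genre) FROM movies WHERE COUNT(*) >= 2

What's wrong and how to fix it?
Bug: COUNT(*) cannot appear in WHERE; the per-group count doesn't exist yet

Fix: Group first with HAVING COUNT(*) >= 2, then COUNT the resulting groups

Corrected query:
SELECT COUNT(*) FROM (SELECT genre FROM movies GROUP BY genre HAVING COUNT(*) >= 2)

Result:
COUNT(*)
--------
3       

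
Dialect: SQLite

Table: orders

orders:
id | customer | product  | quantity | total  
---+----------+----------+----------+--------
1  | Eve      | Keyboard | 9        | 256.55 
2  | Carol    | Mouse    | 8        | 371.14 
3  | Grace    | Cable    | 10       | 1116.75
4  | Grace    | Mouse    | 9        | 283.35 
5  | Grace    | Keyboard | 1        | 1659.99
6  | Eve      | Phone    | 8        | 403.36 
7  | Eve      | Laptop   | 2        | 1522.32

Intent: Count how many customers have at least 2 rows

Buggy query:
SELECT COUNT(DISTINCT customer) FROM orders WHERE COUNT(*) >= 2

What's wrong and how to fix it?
Bug: COUNT(*) cannot appear in WHERE; the per-group count doesn't exist yet

Fix: Group first with HAVING COUNT(*) >= 2, then COUNT the resulting groups

Corrected query:
SELECT COUNT(*) FROM (SELECT customer FROM orders GROUP BY customer HAVING COUNT(*) >= 2)

Result:
COUNT(*)
--------
2       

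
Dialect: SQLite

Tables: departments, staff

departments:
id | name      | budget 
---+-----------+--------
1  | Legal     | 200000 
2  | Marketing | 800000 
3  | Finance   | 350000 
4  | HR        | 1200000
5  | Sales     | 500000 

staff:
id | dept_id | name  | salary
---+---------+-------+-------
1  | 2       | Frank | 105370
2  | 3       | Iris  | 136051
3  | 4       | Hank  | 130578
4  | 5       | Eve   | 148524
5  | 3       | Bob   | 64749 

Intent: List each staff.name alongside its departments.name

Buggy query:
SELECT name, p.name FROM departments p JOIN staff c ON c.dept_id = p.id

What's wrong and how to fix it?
Bug: 'name' exists in both joined tables, so the database can't tell which one is meant

Fix: Qualify the column with its table alias (c.name)

Corrected query:
SELECT c.name, p.name FROM departments p JOIN staff c ON c.dept_id = p.id

Result:
name  | name     
------+----------
Frank | Marketing
Iris  | Finance  
Hank  | HR       
Eve   | Sales    
Bob   | Finance  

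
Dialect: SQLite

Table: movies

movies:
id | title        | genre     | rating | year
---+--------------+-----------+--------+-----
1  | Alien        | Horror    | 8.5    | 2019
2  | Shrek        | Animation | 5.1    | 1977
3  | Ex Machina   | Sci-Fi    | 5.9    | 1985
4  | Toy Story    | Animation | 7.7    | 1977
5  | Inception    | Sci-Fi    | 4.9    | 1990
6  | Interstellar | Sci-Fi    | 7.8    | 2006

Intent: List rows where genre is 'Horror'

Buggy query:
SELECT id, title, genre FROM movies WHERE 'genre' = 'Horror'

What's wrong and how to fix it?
Bug: 'genre' in single quotes is a string literal, not the column; the comparison is literal-vs-literal and never true

Fix: Remove the quotes around the column name (or use double quotes for an identifier)

Corrected query:
SELECT id, title, genre FROM movies WHERE genre = 'Horror'

Result:
id | title | genre 
---+-------+-------
1  | Alien | Horror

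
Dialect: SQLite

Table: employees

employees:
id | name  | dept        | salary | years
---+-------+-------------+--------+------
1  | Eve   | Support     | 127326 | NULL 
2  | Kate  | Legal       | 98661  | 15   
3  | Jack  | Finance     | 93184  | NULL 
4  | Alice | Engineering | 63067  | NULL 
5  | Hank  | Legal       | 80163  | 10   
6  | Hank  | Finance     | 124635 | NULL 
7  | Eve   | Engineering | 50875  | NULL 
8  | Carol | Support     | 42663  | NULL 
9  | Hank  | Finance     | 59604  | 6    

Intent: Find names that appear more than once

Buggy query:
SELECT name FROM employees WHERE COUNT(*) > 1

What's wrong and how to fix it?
Bug: COUNT(*) is an aggregate and cannot be used in WHERE

Fix: GROUP BY name, then filter groups with HAVING COUNT(*) > 1

Corrected query:
SELECT name FROM employees GROUP BY name HAVING COUNT(*) > 1

Result:
name
----
Eve 
Hank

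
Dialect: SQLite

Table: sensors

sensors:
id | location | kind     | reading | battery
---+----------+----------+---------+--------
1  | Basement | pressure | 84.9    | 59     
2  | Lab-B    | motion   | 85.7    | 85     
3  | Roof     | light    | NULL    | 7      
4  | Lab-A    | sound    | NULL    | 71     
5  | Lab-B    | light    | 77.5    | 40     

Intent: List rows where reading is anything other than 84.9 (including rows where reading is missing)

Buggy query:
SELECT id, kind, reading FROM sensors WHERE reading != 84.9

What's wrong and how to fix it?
Bug: Inequality against NULL is unknown, not true; rows with NULL are dropped

Fix: Add an explicit OR reading IS NULL to include the missing-value rows

Corrected query:
SELECT id, kind, reading FROM sensors WHERE reading != 84.9 OR reading IS NULL

Result:
id | kind   | reading
---+--------+--------
2  | motion | 85.7   
3  | light  | NULL   
4  | sound  | NULL   
5  | light  | 77.5   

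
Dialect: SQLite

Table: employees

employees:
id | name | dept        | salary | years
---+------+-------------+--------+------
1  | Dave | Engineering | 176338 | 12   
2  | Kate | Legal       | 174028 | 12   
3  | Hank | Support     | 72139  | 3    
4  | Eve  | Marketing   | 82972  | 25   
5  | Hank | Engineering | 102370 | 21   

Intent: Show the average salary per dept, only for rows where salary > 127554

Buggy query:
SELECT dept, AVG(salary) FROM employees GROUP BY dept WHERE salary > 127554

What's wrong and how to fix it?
Bug: Row-level WHERE must come before GROUP BY in the clause order

Fix: Place WHERE between FROM and GROUP BY

Corrected query:
SELECT dept, AVG(salary) FROM employees WHERE salary > 127554 GROUP BY dept

Result:
dept        | AVG(salary)
------------+------------
Engineering | 176338     
Legal       | 174028     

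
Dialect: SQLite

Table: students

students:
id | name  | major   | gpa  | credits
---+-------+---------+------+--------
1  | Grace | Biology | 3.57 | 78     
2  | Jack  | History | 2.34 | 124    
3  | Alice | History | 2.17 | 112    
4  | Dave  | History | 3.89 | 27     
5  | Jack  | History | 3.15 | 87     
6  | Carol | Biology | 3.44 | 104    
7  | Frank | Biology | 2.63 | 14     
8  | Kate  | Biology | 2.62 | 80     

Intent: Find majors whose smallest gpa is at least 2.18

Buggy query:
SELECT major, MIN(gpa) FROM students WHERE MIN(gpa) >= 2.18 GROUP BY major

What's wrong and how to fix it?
Bug: MIN() in WHERE is a misuse of aggregate

Fix: Use HAVING for the per-group MIN condition

Corrected query:
SELECT major, MIN(gpa) FROM students GROUP BY major HAVING MIN(gpa) >= 2.18

Result:
major   | MIN(gpa)
--------+---------
Biology | 2.62    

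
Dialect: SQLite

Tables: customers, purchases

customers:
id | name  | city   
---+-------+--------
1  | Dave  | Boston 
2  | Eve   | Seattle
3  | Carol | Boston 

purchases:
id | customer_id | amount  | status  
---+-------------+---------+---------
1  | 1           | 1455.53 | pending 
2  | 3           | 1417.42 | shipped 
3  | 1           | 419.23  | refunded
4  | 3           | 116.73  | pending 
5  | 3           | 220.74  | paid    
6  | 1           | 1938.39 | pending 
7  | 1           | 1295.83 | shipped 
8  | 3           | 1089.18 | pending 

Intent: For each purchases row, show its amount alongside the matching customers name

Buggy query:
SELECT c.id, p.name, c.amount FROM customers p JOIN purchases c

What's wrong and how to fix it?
Bug: JOIN with no ON clause produces a cartesian product; every purchases row pairs with every customers row

Fix: Specify the join condition linking the foreign key to the parent id

Corrected query:
SELECT c.id, p.name, c.amount FROM customers p JOIN purchases c ON c.customer_id = p.id

Result:
id | name  | amount 
---+-------+--------
1  | Dave  | 1455.53
2  | Carol | 1417.42
3  | Dave  | 419.23 
4  | Carol | 116.73 
5  | Carol | 220.74 
6  | Dave  | 1938.39
7  | Dave  | 1295.83
8  | Carol | 1089.18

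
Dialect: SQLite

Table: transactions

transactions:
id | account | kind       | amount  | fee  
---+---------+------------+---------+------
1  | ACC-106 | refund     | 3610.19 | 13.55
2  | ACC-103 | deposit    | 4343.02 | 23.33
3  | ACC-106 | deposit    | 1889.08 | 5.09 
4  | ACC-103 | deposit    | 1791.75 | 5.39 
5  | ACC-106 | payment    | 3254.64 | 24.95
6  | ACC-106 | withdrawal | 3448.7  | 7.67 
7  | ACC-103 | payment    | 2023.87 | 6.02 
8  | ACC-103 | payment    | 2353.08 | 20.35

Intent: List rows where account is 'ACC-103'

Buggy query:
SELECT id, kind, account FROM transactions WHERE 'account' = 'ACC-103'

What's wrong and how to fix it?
Bug: Single quotes denote string literals in SQL; the column name is being compared as a constant string

Fix: Remove the quotes around the column name (or use double quotes for an identifier)

Corrected query:
SELECT id, kind, account FROM transactions WHERE account = 'ACC-103'

Result:
id | kind    | account
---+---------+--------
2  | deposit | ACC-103
4  | deposit | ACC-103
7  | payment | ACC-103
8  | payment | ACC-103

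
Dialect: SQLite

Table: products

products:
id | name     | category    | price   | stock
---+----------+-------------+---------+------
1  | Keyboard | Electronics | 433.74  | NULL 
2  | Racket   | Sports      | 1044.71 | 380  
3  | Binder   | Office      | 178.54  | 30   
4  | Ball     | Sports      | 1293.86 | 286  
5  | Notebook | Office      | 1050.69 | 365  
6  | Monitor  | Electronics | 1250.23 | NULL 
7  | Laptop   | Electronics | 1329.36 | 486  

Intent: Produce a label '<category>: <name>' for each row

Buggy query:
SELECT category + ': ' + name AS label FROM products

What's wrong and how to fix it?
Bug: SQLite uses || for string concatenation; + coerces text to numbers (yielding 0)

Fix: Replace + with || to concatenate text

Corrected query:
SELECT category || ': ' || name AS label FROM products

Result:
label                
---------------------
Electronics: Keyboard
Sports: Racket       
Office: Binder       
Sports: Ball         
Office: Notebook     
Electronics: Monitor 
Electronics: Laptop  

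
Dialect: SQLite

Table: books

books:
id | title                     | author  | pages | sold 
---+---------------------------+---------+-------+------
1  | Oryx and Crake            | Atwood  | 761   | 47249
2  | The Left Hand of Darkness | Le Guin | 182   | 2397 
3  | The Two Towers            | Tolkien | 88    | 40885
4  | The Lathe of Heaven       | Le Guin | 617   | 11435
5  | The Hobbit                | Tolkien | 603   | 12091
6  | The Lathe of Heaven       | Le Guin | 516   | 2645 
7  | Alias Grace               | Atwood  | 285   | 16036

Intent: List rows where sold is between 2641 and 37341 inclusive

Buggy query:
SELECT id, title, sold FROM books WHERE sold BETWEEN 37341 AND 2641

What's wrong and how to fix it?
Bug: BETWEEN expects the lower bound first; with 37341 AND 2641 the range is empty

Fix: Write BETWEEN 2641 AND 37341

Corrected query:
SELECT id, title, sold FROM books WHERE sold BETWEEN 2641 AND 37341

Result:
id | title               | sold 
---+---------------------+------
4  | The Lathe of Heaven | 11435
5  | The Hobbit          | 12091
6  | The Lathe of Heaven | 2645 
7  | Alias Grace         | 16036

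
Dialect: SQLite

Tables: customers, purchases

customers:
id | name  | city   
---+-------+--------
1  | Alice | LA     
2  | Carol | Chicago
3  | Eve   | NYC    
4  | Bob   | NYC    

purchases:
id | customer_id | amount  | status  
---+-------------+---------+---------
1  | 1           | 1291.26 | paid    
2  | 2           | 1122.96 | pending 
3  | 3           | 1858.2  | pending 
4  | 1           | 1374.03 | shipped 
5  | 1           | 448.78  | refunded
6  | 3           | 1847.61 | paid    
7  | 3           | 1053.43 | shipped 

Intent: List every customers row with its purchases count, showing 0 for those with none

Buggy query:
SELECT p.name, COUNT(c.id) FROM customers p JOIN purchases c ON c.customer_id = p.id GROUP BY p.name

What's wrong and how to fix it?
Bug: INNER JOIN drops customers rows that have no matching purchases rows

Fix: Switch to LEFT JOIN to retain unmatched parent rows

Corrected query:
SELECT p.name, COUNT(c.id) FROM customers p LEFT JOIN purchases c ON c.customer_id = p.id GROUP BY p.name

Result:
name  | COUNT(c.id)
------+------------
Alice | 3          
Bob   | 0          
Carol | 1          
Eve   | 3          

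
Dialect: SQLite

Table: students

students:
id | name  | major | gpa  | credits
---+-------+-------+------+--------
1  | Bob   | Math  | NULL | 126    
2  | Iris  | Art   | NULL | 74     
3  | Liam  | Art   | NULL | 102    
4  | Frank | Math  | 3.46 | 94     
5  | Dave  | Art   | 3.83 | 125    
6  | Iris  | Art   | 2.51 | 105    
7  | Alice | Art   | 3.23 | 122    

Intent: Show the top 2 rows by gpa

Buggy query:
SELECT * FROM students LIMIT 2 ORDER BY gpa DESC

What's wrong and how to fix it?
Bug: ORDER BY cannot follow LIMIT; LIMIT is the final clause

Fix: Swap the clauses: ORDER BY first, then LIMIT

Corrected query:
SELECT * FROM students ORDER BY gpa DESC LIMIT 2

Result:
id | name  | major | gpa  | credits
---+-------+-------+------+--------
5  | Dave  | Art   | 3.83 | 125    
4  | Frank | Math  | 3.46 | 94     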